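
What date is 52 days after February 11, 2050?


April 4, 2050

Start: February 11, 2050
Add 52 days
February 11 → March 1: 28 - 11 + 1 = 18 days (52 - 18 = 34 left)
March 1 → April 1: 31 - 1 + 1 = 31 days (34 - 31 = 3 left)
April 1 + 3 = April 4, 2050


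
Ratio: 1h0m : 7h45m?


4:31 (0.13)

Duration 1: 60 minutes
Duration 2: 465 minutes
Ratio = 60:465
GCD = 15
Simplified = 4:31
As a decimal: 4/31 ≈ 0.13


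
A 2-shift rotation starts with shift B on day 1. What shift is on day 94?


Shift A

Shifts: A, B
Start: B (index 1)
Day 94: (1 + 94 - 1) mod 2
= 94 mod 2
= 0
Index 0 → shift A


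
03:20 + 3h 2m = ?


06:22

Start: 200 minutes from midnight
Add: 182 minutes
Total: 382 minutes
Hours: 382 ÷ 60 = 6 remainder 22


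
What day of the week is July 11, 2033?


Zeller's congruence:
q=11, m=7, k=33, j=20
h = (11 + ⌊13×8/5⌋ + 33 + ⌊33/4⌋ + ⌊20/4⌋ - 2×20) mod 7
= (11 + 20 + 33 + 8 + 5 - 40) mod 7
= 37 mod 7 = 2
h=2 → Monday

Monday


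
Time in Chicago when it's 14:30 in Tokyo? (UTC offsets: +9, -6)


23:30 (previous day)

Time difference = UTC-6 - UTC+9 = -15 hours
New hour = (14 -15) mod 24
= -1 mod 24 = 23
Minutes unchanged → 23:30; -1 < 0 → previous day


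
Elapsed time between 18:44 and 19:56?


End time in minutes: 19×60 + 56 = 1196
Start time in minutes: 18×60 + 44 = 1124
Difference = 1196 - 1124 = 72 minutes
= 1 hours 12 minutes

1h 12m


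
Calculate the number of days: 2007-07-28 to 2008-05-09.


286 days

From July 28, 2007 to May 9, 2008
Rest of July 2007: 31 - 28 = 3
Full months: August 31, September 30, October 31, November 30, December 31, January 31, February 2008 29, March 31, April 30
Days into May 2008: 9
Total = 3 + 31 + 30 + 31 + 30 + 31 + 31 + 29 + 31 + 30 + 9 = 286 days


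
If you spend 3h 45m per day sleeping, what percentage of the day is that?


15.6%

Time: 225 minutes
Day: 1440 minutes
Percentage = (225/1440) × 100 ≈ 15.6%


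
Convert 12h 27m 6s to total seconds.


44826 seconds

Hours: 12 × 3600 = 43200
Minutes: 27 × 60 = 1620
Seconds: 6
Total = 43200 + 1620 + 6 = 44826


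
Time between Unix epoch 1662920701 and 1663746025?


825324 seconds (229.3 hours / 9.55 days)

Difference = 1663746025 - 1662920701 = 825324 seconds
In hours: 825324 / 3600 ≈ 229.3
In days: 825324 / 86400 ≈ 9.55


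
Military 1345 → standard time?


Hour: 13
13 - 12 = 1 → PM

1:45 PM


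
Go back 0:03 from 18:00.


17:57

Start: 1080 minutes from midnight
Subtract: 3 minutes
Remaining: 1080 - 3 = 1077
Hours: 17, Minutes: 57


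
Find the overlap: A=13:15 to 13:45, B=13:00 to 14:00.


30 minutes

Meeting A: 795-825 (in minutes from midnight)
Meeting B: 780-840
Overlap start = max(795, 780) = 795
Overlap end = min(825, 840) = 825
Overlap = max(0, 825 - 795) = 30 min


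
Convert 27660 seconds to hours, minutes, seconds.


Hours: 27660 ÷ 3600 = 7 remainder 2460
Minutes: 2460 ÷ 60 = 41 remainder 0
Seconds: 0

7h 41m 0s


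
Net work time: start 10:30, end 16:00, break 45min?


4h 45m (285 minutes)

Total time = (16×60+0) - (10×60+30)
= 960 - 630 = 330 min
Minus break: 330 - 45 = 285 min
= 4h 45m


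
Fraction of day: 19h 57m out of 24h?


0.8313 (83.13%)

Total minutes: 19×60 + 57 = 1197
Day = 24×60 = 1440 minutes
Fraction = 1197/1440 ≈ 0.8313
As a percentage: 1197/1440 × 100 ≈ 83.13%


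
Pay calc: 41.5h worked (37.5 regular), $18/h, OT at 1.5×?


$783.00

Regular: 37.5h × $18 = $675.00
Overtime: 41.5 - 37.5 = 4.0h
OT pay: 4.0h × $18 × 1.5 = $108.00
Total = $675.00 + $108.00 = $783.00


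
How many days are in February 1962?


Month: February (month 2)
February: 28 or 29 (leap year)
1962 leap year? No

28 days


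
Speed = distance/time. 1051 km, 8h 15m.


Distance: 1051 km
Time: 8h 15m = 495 min = 495/60 = 33/4 hours
Speed = 1051 ÷ (33/4) = 1051 × 4 / 33 = 4204/33 ≈ 127.4 km/h

127.4 km/h


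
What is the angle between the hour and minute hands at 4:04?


98.0°

Hour hand = 4×30 + 4×0.5 = 122.0°
Minute hand = 4×6 = 24°
Difference = |122.0 - 24| = 98.0°


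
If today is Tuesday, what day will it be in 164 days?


Friday

Start: Tuesday (index 1)
(1 + 164) mod 7
= 165 mod 7
= 4
Index 4 → Friday


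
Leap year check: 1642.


No

Rules: divisible by 4 AND (not by 100 OR by 400)
1642 ÷ 4 = 410 remainder 2 → not divisible by 4
Not divisible by 4 → not a leap year


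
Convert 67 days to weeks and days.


Weeks: 67 ÷ 7 = 9 remainder 4

9 weeks 4 days


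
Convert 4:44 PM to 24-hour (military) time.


16:44

Input: 4:44 PM
PM: 4 + 12 = 16


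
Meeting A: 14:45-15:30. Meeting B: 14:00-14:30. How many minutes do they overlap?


Meeting A: 885-930 (in minutes from midnight)
Meeting B: 840-870
Overlap start = max(885, 840) = 885
Overlap end = min(930, 870) = 870
Overlap = max(0, 870 - 885) = 0 min

0 minutes


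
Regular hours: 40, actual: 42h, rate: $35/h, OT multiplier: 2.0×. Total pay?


Regular: 40h × $35 = $1400.00
Overtime: 42 - 40 = 2h
OT pay: 2h × $35 × 2.0 = $140.00
Total = $1400.00 + $140.00 = $1540.00

$1540.00


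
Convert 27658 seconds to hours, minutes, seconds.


Hours: 27658 ÷ 3600 = 7 remainder 2458
Minutes: 2458 ÷ 60 = 40 remainder 58
Seconds: 58

7h 40m 58s


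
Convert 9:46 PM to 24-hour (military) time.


21:46

Input: 9:46 PM
PM: 9 + 12 = 21


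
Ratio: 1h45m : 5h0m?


7:20 (0.35)

Duration 1: 105 minutes
Duration 2: 300 minutes
Ratio = 105:300
GCD = 15
Simplified = 7:20
As a decimal: 7/20 = 0.35


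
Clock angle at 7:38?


Hour hand = 7×30 + 38×0.5 = 229.0°
Minute hand = 38×6 = 228°
Difference = |229.0 - 228| = 1.0°

1.0°


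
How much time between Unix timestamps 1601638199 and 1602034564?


Difference = 1602034564 - 1601638199 = 396365 seconds
In hours: 396365 / 3600 ≈ 110.1
In days: 396365 / 86400 ≈ 4.59

396365 seconds (110.1 hours / 4.59 days)


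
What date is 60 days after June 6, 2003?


Start: June 6, 2003
Add 60 days
June 6 → July 1: 30 - 6 + 1 = 25 days (60 - 25 = 35 left)
July 1 → August 1: 31 - 1 + 1 = 31 days (35 - 31 = 4 left)
August 1 + 4 = August 5, 2003

August 5, 2003


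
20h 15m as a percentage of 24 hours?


Total minutes: 20×60 + 15 = 1215
Day = 24×60 = 1440 minutes
Fraction = 1215/1440 ≈ 0.8438
As a percentage: 1215/1440 × 100 ≈ 84.38%

0.8438 (84.38%)


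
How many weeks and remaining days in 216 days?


30 weeks 6 days

Weeks: 216 ÷ 7 = 30 remainder 6


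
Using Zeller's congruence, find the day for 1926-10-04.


Zeller's congruence:
q=4, m=10, k=26, j=19
h = (4 + ⌊13×11/5⌋ + 26 + ⌊26/4⌋ + ⌊19/4⌋ - 2×19) mod 7
= (4 + 28 + 26 + 6 + 4 - 38) mod 7
= 30 mod 7 = 2
h=2 → Monday

Monday


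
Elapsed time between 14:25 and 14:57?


End time in minutes: 14×60 + 57 = 897
Start time in minutes: 14×60 + 25 = 865
Difference = 897 - 865 = 32 minutes
= 0 hours 32 minutes

0h 32m


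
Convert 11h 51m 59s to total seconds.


42719 seconds

Hours: 11 × 3600 = 39600
Minutes: 51 × 60 = 3060
Seconds: 59
Total = 39600 + 3060 + 59 = 42719


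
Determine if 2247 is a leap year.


Rules: divisible by 4 AND (not by 100 OR by 400)
2247 ÷ 4 = 561 remainder 3 → not divisible by 4
Not divisible by 4 → not a leap year

No


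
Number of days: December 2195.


31 days

Month: December (month 12)
December has 31 days


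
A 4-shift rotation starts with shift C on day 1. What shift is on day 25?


Shift C

Shifts: A, B, C, D
Start: C (index 2)
Day 25: (2 + 25 - 1) mod 4
= 26 mod 4
= 2
Index 2 → shift C


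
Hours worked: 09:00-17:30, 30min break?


8h 0m (480 minutes)

Total time = (17×60+30) - (9×60+0)
= 1050 - 540 = 510 min
Minus break: 510 - 30 = 480 min
= 8h 0m


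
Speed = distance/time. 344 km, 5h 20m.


Distance: 344 km
Time: 5h 20m = 320 min = 320/60 = 16/3 hours
Speed = 344 ÷ (16/3) = 344 × 3 / 16 = 1032/16 = 64.5 km/h

64.5 km/h


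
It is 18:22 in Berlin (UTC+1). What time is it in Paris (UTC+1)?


Time difference = UTC+1 - UTC+1 = +0 hours
New hour = (18 + 0) mod 24
= 18 mod 24 = 18
Minutes unchanged → 18:22

18:22


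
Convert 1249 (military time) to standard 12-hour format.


12:49 PM

Hour: 12
12 → 12 PM (noon)


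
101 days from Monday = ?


Start: Monday (index 0)
(0 + 101) mod 7
= 101 mod 7
= 3
Index 3 → Thursday

Thursday


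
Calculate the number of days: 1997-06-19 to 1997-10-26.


From June 19, 1997 to October 26, 1997
Rest of June 1997: 30 - 19 = 11
Full months: July 31, August 31, September 30
Days into October 1997: 26
Total = 11 + 31 + 31 + 30 + 26 = 129 days

129 days


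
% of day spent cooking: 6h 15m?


Time: 375 minutes
Day: 1440 minutes
Percentage = (375/1440) × 100 ≈ 26.0%

26.0%


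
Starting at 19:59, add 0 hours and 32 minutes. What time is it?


20:31

Start: 1199 minutes from midnight
Add: 32 minutes
Total: 1231 minutes
Hours: 1231 ÷ 60 = 20 remainder 31


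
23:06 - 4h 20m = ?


Start: 1386 minutes from midnight
Subtract: 260 minutes
Remaining: 1386 - 260 = 1126
Hours: 18, Minutes: 46

18:46


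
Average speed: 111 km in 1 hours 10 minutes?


Distance: 111 km
Time: 1h 10m = 70 min = 70/60 = 7/6 hours
Speed = 111 ÷ (7/6) = 111 × 6 / 7 = 666/7 ≈ 95.1 km/h

95.1 km/h


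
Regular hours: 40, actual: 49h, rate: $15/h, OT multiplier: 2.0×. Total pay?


$870.00

Regular: 40h × $15 = $600.00
Overtime: 49 - 40 = 9h
OT pay: 9h × $15 × 2.0 = $270.00
Total = $600.00 + $270.00 = $870.00


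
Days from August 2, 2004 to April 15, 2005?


From August 2, 2004 to April 15, 2005
Rest of August 2004: 31 - 2 = 29
Full months: September 30, October 31, November 30, December 31, January 31, February 2005 28, March 31
Days into April 2005: 15
Total = 29 + 30 + 31 + 30 + 31 + 31 + 28 + 31 + 15 = 256 days

256 days


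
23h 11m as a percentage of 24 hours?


Total minutes: 23×60 + 11 = 1391
Day = 24×60 = 1440 minutes
Fraction = 1391/1440 ≈ 0.9660
As a percentage: 1391/1440 × 100 ≈ 96.60%

0.9660 (96.60%)


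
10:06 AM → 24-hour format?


Input: 10:06 AM
AM hour stays: 10

10:06


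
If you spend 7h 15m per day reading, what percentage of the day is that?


Time: 435 minutes
Day: 1440 minutes
Percentage = (435/1440) × 100 ≈ 30.2%

30.2%


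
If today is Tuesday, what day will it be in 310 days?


Start: Tuesday (index 1)
(1 + 310) mod 7
= 311 mod 7
= 3
Index 3 → Thursday

Thursday


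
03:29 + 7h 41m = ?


Start: 209 minutes from midnight
Add: 461 minutes
Total: 670 minutes
Hours: 670 ÷ 60 = 11 remainder 10

11:10


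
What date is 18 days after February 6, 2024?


February 24, 2024

Start: February 6, 2024
Add 18 days
February 6 + 18 = February 24, 2024


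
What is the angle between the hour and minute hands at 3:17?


3.5°

Hour hand = 3×30 + 17×0.5 = 98.5°
Minute hand = 17×6 = 102°
Difference = |98.5 - 102| = 3.5°


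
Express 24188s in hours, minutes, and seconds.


6h 43m 8s

Hours: 24188 ÷ 3600 = 6 remainder 2588
Minutes: 2588 ÷ 60 = 43 remainder 8
Seconds: 8


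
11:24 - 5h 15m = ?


06:09

Start: 684 minutes from midnight
Subtract: 315 minutes
Remaining: 684 - 315 = 369
Hours: 6, Minutes: 9


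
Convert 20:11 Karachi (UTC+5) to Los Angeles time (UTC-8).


07:11

Time difference = UTC-8 - UTC+5 = -13 hours
New hour = (20 -13) mod 24
= 7 mod 24 = 7
Minutes unchanged → 07:11


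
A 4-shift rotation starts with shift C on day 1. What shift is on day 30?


Shifts: A, B, C, D
Start: C (index 2)
Day 30: (2 + 30 - 1) mod 4
= 31 mod 4
= 3
Index 3 → shift D

Shift D


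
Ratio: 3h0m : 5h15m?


4:7 (0.57)

Duration 1: 180 minutes
Duration 2: 315 minutes
Ratio = 180:315
GCD = 45
Simplified = 4:7
As a decimal: 4/7 ≈ 0.57


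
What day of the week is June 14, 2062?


Zeller's congruence:
q=14, m=6, k=62, j=20
h = (14 + ⌊13×7/5⌋ + 62 + ⌊62/4⌋ + ⌊20/4⌋ - 2×20) mod 7
= (14 + 18 + 62 + 15 + 5 - 40) mod 7
= 74 mod 7 = 4
h=4 → Wednesday

Wednesday


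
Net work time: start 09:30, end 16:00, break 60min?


5h 30m (330 minutes)

Total time = (16×60+0) - (9×60+30)
= 960 - 570 = 390 min
Minus break: 390 - 60 = 330 min
= 5h 30m


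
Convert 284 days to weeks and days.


40 weeks 4 days

Weeks: 284 ÷ 7 = 40 remainder 4


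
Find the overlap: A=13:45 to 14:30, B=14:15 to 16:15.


Meeting A: 825-870 (in minutes from midnight)
Meeting B: 855-975
Overlap start = max(825, 855) = 855
Overlap end = min(870, 975) = 870
Overlap = max(0, 870 - 855) = 15 min

15 minutes


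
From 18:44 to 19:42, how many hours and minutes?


0h 58m

End time in minutes: 19×60 + 42 = 1182
Start time in minutes: 18×60 + 44 = 1124
Difference = 1182 - 1124 = 58 minutes
= 0 hours 58 minutes


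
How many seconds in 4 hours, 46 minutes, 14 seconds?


Hours: 4 × 3600 = 14400
Minutes: 46 × 60 = 2760
Seconds: 14
Total = 14400 + 2760 + 14 = 17174

17174 seconds


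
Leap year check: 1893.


No

Rules: divisible by 4 AND (not by 100 OR by 400)
1893 ÷ 4 = 473 remainder 1 → not divisible by 4
Not divisible by 4 → not a leap year


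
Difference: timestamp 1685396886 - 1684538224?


Difference = 1685396886 - 1684538224 = 858662 seconds
In hours: 858662 / 3600 ≈ 238.5
In days: 858662 / 86400 ≈ 9.94

858662 seconds (238.5 hours / 9.94 days)


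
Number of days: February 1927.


Month: February (month 2)
February: 28 or 29 (leap year)
1927 leap year? No

28 days


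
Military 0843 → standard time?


8:43 AM

Hour: 8
8 < 12 → AM


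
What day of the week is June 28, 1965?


Zeller's congruence:
q=28, m=6, k=65, j=19
h = (28 + ⌊13×7/5⌋ + 65 + ⌊65/4⌋ + ⌊19/4⌋ - 2×19) mod 7
= (28 + 18 + 65 + 16 + 4 - 38) mod 7
= 93 mod 7 = 2
h=2 → Monday

Monday


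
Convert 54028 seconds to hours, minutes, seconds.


15h 0m 28s

Hours: 54028 ÷ 3600 = 15 remainder 28
Minutes: 28 ÷ 60 = 0 remainder 28
Seconds: 28


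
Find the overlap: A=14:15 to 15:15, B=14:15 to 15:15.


60 minutes

Meeting A: 855-915 (in minutes from midnight)
Meeting B: 855-915
Overlap start = max(855, 855) = 855
Overlap end = min(915, 915) = 915
Overlap = max(0, 915 - 855) = 60 min


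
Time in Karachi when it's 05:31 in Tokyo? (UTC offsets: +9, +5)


Time difference = UTC+5 - UTC+9 = -4 hours
New hour = (5 -4) mod 24
= 1 mod 24 = 1
Minutes unchanged → 01:31

01:31


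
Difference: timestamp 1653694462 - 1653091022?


603440 seconds (167.6 hours / 6.98 days)

Difference = 1653694462 - 1653091022 = 603440 seconds
In hours: 603440 / 3600 ≈ 167.6
In days: 603440 / 86400 ≈ 6.98


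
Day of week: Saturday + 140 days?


Start: Saturday (index 5)
(5 + 140) mod 7
= 145 mod 7
= 5
Index 5 → Saturday

Saturday


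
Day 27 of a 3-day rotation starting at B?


Shift A

Shifts: A, B, C
Start: B (index 1)
Day 27: (1 + 27 - 1) mod 3
= 27 mod 3
= 0
Index 0 → shift A


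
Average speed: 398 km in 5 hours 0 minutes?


Distance: 398 km
Time: 5 hours
Speed = 398 / 5 = 79.6 km/h

79.6 km/h


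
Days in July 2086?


31 days

Month: July (month 7)
July has 31 days


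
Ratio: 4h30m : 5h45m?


18:23 (0.78)

Duration 1: 270 minutes
Duration 2: 345 minutes
Ratio = 270:345
GCD = 15
Simplified = 18:23
As a decimal: 18/23 ≈ 0.78


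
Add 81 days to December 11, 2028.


Start: December 11, 2028
Add 81 days
December 11 → January 1: 31 - 11 + 1 = 21 days (81 - 21 = 60 left)
January 1 → February 1: 31 - 1 + 1 = 31 days (60 - 31 = 29 left)
February 1 → March 1: 28 - 1 + 1 = 28 days (29 - 28 = 1 left)
March 1 + 1 = March 2, 2029

March 2, 2029


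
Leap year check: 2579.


Rules: divisible by 4 AND (not by 100 OR by 400)
2579 ÷ 4 = 644 remainder 3 → not divisible by 4
Not divisible by 4 → not a leap year

No


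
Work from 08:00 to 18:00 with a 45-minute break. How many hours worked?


Total time = (18×60+0) - (8×60+0)
= 1080 - 480 = 600 min
Minus break: 600 - 45 = 555 min
= 9h 15m

9h 15m (555 minutes)


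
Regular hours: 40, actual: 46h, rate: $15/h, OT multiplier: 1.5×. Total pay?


Regular: 40h × $15 = $600.00
Overtime: 46 - 40 = 6h
OT pay: 6h × $15 × 1.5 = $135.00
Total = $600.00 + $135.00 = $735.00

$735.00


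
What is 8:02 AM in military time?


Input: 8:02 AM
AM hour stays: 8

08:02


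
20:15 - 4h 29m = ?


15:46

Start: 1215 minutes from midnight
Subtract: 269 minutes
Remaining: 1215 - 269 = 946
Hours: 15, Minutes: 46


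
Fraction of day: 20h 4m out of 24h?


Total minutes: 20×60 + 4 = 1204
Day = 24×60 = 1440 minutes
Fraction = 1204/1440 ≈ 0.8361
As a percentage: 1204/1440 × 100 ≈ 83.61%

0.8361 (83.61%)


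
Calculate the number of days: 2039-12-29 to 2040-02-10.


43 days

From December 29, 2039 to February 10, 2040
Rest of December 2039: 31 - 29 = 2
Full months: January 31
Days into February 2040: 10
Total = 2 + 31 + 10 = 43 days


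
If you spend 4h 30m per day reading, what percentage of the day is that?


18.8%

Time: 270 minutes
Day: 1440 minutes
Percentage = (270/1440) × 100 ≈ 18.8%


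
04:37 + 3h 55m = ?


08:32

Start: 277 minutes from midnight
Add: 235 minutes
Total: 512 minutes
Hours: 512 ÷ 60 = 8 remainder 32


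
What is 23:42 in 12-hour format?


Hour: 23
23 - 12 = 11 → PM

11:42 PM


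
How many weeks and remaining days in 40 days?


5 weeks 5 days

Weeks: 40 ÷ 7 = 5 remainder 5


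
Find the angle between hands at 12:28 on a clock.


Hour hand (12 ≡ 0 on the dial): 0×30 + 28×0.5 = 14.0°
Minute hand = 28×6 = 168°
Difference = |14.0 - 168| = 154.0°

154.0°


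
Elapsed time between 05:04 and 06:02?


End time in minutes: 6×60 + 2 = 362
Start time in minutes: 5×60 + 4 = 304
Difference = 362 - 304 = 58 minutes
= 0 hours 58 minutes

0h 58m


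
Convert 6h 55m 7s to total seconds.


24907 seconds

Hours: 6 × 3600 = 21600
Minutes: 55 × 60 = 3300
Seconds: 7
Total = 21600 + 3300 + 7 = 24907


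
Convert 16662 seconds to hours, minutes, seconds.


4h 37m 42s

Hours: 16662 ÷ 3600 = 4 remainder 2262
Minutes: 2262 ÷ 60 = 37 remainder 42
Seconds: 42


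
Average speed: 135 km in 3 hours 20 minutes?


40.5 km/h

Distance: 135 km
Time: 3h 20m = 200 min = 200/60 = 10/3 hours
Speed = 135 ÷ (10/3) = 135 × 3 / 10 = 405/10 = 40.5 km/h


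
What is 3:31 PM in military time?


15:31

Input: 3:31 PM
PM: 3 + 12 = 15


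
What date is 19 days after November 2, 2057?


Start: November 2, 2057
Add 19 days
November 2 + 19 = November 21, 2057

November 21, 2057


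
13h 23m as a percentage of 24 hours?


Total minutes: 13×60 + 23 = 803
Day = 24×60 = 1440 minutes
Fraction = 803/1440 ≈ 0.5576
As a percentage: 803/1440 × 100 ≈ 55.76%

0.5576 (55.76%)


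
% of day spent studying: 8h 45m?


36.5%

Time: 525 minutes
Day: 1440 minutes
Percentage = (525/1440) × 100 ≈ 36.5%


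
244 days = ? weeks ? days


Weeks: 244 ÷ 7 = 34 remainder 6

34 weeks 6 days


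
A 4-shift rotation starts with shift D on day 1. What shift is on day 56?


Shift C

Shifts: A, B, C, D
Start: D (index 3)
Day 56: (3 + 56 - 1) mod 4
= 58 mod 4
= 2
Index 2 → shift C


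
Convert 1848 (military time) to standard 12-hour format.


Hour: 18
18 - 12 = 6 → PM

6:48 PM


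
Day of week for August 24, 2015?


Monday

Zeller's congruence:
q=24, m=8, k=15, j=20
h = (24 + ⌊13×9/5⌋ + 15 + ⌊15/4⌋ + ⌊20/4⌋ - 2×20) mod 7
= (24 + 23 + 15 + 3 + 5 - 40) mod 7
= 30 mod 7 = 2
h=2 → Monday


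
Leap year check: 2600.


Rules: divisible by 4 AND (not by 100 OR by 400)
2600 ÷ 4 = 650 exactly → divisible by 4
2600 ÷ 100 = 26 exactly → divisible by 100
2600 ÷ 400 = 6 remainder 200 → not divisible by 400
Divisible by 100 but not by 400 → not a leap year

No


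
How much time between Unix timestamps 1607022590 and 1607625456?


Difference = 1607625456 - 1607022590 = 602866 seconds
In hours: 602866 / 3600 ≈ 167.5
In days: 602866 / 86400 ≈ 6.98

602866 seconds (167.5 hours / 6.98 days)


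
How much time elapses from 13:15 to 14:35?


End time in minutes: 14×60 + 35 = 875
Start time in minutes: 13×60 + 15 = 795
Difference = 875 - 795 = 80 minutes
= 1 hours 20 minutes

1h 20m


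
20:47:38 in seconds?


Hours: 20 × 3600 = 72000
Minutes: 47 × 60 = 2820
Seconds: 38
Total = 72000 + 2820 + 38 = 74858

74858 seconds


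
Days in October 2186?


31 days

Month: October (month 10)
October has 31 days


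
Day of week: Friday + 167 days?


Start: Friday (index 4)
(4 + 167) mod 7
= 171 mod 7
= 3
Index 3 → Thursday

Thursday


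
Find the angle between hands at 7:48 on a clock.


Hour hand = 7×30 + 48×0.5 = 234.0°
Minute hand = 48×6 = 288°
Difference = |234.0 - 288| = 54.0°

54.0°


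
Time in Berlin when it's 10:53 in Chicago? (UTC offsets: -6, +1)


17:53

Time difference = UTC+1 - UTC-6 = +7 hours
New hour = (10 + 7) mod 24
= 17 mod 24 = 17
Minutes unchanged → 17:53


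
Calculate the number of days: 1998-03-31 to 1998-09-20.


173 days

From March 31, 1998 to September 20, 1998
Rest of March 1998: 31 - 31 = 0
Full months: April 30, May 31, June 30, July 31, August 31
Days into September 1998: 20
Total = 0 + 30 + 31 + 30 + 31 + 31 + 20 = 173 days


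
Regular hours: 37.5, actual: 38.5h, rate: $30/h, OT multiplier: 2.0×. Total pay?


$1185.00

Regular: 37.5h × $30 = $1125.00
Overtime: 38.5 - 37.5 = 1.0h
OT pay: 1.0h × $30 × 2.0 = $60.00
Total = $1125.00 + $60.00 = $1185.00


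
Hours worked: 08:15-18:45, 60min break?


Total time = (18×60+45) - (8×60+15)
= 1125 - 495 = 630 min
Minus break: 630 - 60 = 570 min
= 9h 30m

9h 30m (570 minutes)


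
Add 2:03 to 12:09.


Start: 729 minutes from midnight
Add: 123 minutes
Total: 852 minutes
Hours: 852 ÷ 60 = 14 remainder 12

14:12


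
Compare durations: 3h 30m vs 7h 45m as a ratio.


Duration 1: 210 minutes
Duration 2: 465 minutes
Ratio = 210:465
GCD = 15
Simplified = 14:31
As a decimal: 14/31 ≈ 0.45

14:31 (0.45)


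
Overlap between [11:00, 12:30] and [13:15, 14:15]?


Meeting A: 660-750 (in minutes from midnight)
Meeting B: 795-855
Overlap start = max(660, 795) = 795
Overlap end = min(750, 855) = 750
Overlap = max(0, 750 - 795) = 0 min

0 minutes


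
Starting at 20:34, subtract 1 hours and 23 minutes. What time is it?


19:11

Start: 1234 minutes from midnight
Subtract: 83 minutes
Remaining: 1234 - 83 = 1151
Hours: 19, Minutes: 11


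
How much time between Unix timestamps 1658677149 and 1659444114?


766965 seconds (213.0 hours / 8.88 days)

Difference = 1659444114 - 1658677149 = 766965 seconds
In hours: 766965 / 3600 ≈ 213.0
In days: 766965 / 86400 ≈ 8.88


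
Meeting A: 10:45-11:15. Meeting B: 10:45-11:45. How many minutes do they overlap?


Meeting A: 645-675 (in minutes from midnight)
Meeting B: 645-705
Overlap start = max(645, 645) = 645
Overlap end = min(675, 705) = 675
Overlap = max(0, 675 - 645) = 30 min

30 minutes


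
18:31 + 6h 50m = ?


01:21 (next day)

Start: 1111 minutes from midnight
Add: 410 minutes
Total: 1521 minutes
Hours: 1521 ÷ 60 = 25 remainder 21
25 ≥ 24 → 25 - 24 = 1 (next day)


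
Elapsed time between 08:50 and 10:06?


1h 16m

End time in minutes: 10×60 + 6 = 606
Start time in minutes: 8×60 + 50 = 530
Difference = 606 - 530 = 76 minutes
= 1 hours 16 minutes


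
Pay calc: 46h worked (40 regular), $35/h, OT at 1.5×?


Regular: 40h × $35 = $1400.00
Overtime: 46 - 40 = 6h
OT pay: 6h × $35 × 1.5 = $315.00
Total = $1400.00 + $315.00 = $1715.00

$1715.00


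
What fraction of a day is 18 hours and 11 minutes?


0.7576 (75.76%)

Total minutes: 18×60 + 11 = 1091
Day = 24×60 = 1440 minutes
Fraction = 1091/1440 ≈ 0.7576
As a percentage: 1091/1440 × 100 ≈ 75.76%


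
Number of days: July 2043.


Month: July (month 7)
July has 31 days

31 days


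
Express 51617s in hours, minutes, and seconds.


14h 20m 17s

Hours: 51617 ÷ 3600 = 14 remainder 1217
Minutes: 1217 ÷ 60 = 20 remainder 17
Seconds: 17


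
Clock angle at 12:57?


46.5°

Hour hand (12 ≡ 0 on the dial): 0×30 + 57×0.5 = 28.5°
Minute hand = 57×6 = 342°
Difference = |28.5 - 342| = 313.5°
Since > 180°: 360 - 313.5 = 46.5°


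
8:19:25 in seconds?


Hours: 8 × 3600 = 28800
Minutes: 19 × 60 = 1140
Seconds: 25
Total = 28800 + 1140 + 25 = 29965

29965 seconds


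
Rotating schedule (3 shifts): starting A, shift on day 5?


Shifts: A, B, C
Start: A (index 0)
Day 5: (0 + 5 - 1) mod 3
= 4 mod 3
= 1
Index 1 → shift B

Shift B


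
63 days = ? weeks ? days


9 weeks 0 days

Weeks: 63 ÷ 7 = 9 remainder 0


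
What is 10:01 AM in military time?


Input: 10:01 AM
AM hour stays: 10

10:01


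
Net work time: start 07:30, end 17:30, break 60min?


9h 0m (540 minutes)

Total time = (17×60+30) - (7×60+30)
= 1050 - 450 = 600 min
Minus break: 600 - 60 = 540 min
= 9h 0m


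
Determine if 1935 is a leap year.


No

Rules: divisible by 4 AND (not by 100 OR by 400)
1935 ÷ 4 = 483 remainder 3 → not divisible by 4
Not divisible by 4 → not a leap year


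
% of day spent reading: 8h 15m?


34.4%

Time: 495 minutes
Day: 1440 minutes
Percentage = (495/1440) × 100 ≈ 34.4%


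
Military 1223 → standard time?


Hour: 12
12 → 12 PM (noon)

12:23 PM


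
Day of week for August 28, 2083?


Zeller's congruence:
q=28, m=8, k=83, j=20
h = (28 + ⌊13×9/5⌋ + 83 + ⌊83/4⌋ + ⌊20/4⌋ - 2×20) mod 7
= (28 + 23 + 83 + 20 + 5 - 40) mod 7
= 119 mod 7 = 0
h=0 → Saturday

Saturday


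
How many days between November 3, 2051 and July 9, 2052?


249 days

From November 3, 2051 to July 9, 2052
Rest of November 2051: 30 - 3 = 27
Full months: December 31, January 31, February 2052 29, March 31, April 30, May 31, June 30
Days into July 2052: 9
Total = 27 + 31 + 31 + 29 + 31 + 30 + 31 + 30 + 9 = 249 days


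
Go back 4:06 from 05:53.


01:47

Start: 353 minutes from midnight
Subtract: 246 minutes
Remaining: 353 - 246 = 107
Hours: 1, Minutes: 47


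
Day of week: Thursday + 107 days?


Saturday

Start: Thursday (index 3)
(3 + 107) mod 7
= 110 mod 7
= 5
Index 5 → Saturday


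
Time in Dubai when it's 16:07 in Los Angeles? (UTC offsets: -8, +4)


Time difference = UTC+4 - UTC-8 = +12 hours
New hour = (16 + 12) mod 24
= 28 mod 24 = 4
Minutes unchanged → 04:07; 28 ≥ 24 → next day

04:07 (next day)


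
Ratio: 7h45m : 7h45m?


1:1 (1.00)

Duration 1: 465 minutes
Duration 2: 465 minutes
Ratio = 465:465
GCD = 465
Simplified = 1:1
As a decimal: 1/1 = 1.00


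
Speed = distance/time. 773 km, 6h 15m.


Distance: 773 km
Time: 6h 15m = 375 min = 375/60 = 25/4 hours
Speed = 773 ÷ (25/4) = 773 × 4 / 25 = 3092/25 ≈ 123.7 km/h

123.7 km/h


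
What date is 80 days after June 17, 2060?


September 5, 2060

Start: June 17, 2060
Add 80 days
June 17 → July 1: 30 - 17 + 1 = 14 days (80 - 14 = 66 left)
July 1 → August 1: 31 - 1 + 1 = 31 days (66 - 31 = 35 left)
August 1 → September 1: 31 - 1 + 1 = 31 days (35 - 31 = 4 left)
September 1 + 4 = September 5, 2060


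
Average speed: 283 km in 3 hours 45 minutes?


Distance: 283 km
Time: 3h 45m = 225 min = 225/60 = 15/4 hours
Speed = 283 ÷ (15/4) = 283 × 4 / 15 = 1132/15 ≈ 75.5 km/h

75.5 km/h


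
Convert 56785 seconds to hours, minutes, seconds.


Hours: 56785 ÷ 3600 = 15 remainder 2785
Minutes: 2785 ÷ 60 = 46 remainder 25
Seconds: 25

15h 46m 25s


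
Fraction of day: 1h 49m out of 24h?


0.0757 (7.57%)

Total minutes: 1×60 + 49 = 109
Day = 24×60 = 1440 minutes
Fraction = 109/1440 ≈ 0.0757
As a percentage: 109/1440 × 100 ≈ 7.57%


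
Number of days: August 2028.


Month: August (month 8)
August has 31 days

31 days


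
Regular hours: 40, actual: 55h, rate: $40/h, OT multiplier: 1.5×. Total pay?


$2500.00

Regular: 40h × $40 = $1600.00
Overtime: 55 - 40 = 15h
OT pay: 15h × $40 × 1.5 = $900.00
Total = $1600.00 + $900.00 = $2500.00


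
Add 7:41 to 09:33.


17:14

Start: 573 minutes from midnight
Add: 461 minutes
Total: 1034 minutes
Hours: 1034 ÷ 60 = 17 remainder 14


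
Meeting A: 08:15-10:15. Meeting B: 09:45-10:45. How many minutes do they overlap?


Meeting A: 495-615 (in minutes from midnight)
Meeting B: 585-645
Overlap start = max(495, 585) = 585
Overlap end = min(615, 645) = 615
Overlap = max(0, 615 - 585) = 30 min

30 minutes


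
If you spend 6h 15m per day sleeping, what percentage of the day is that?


26.0%

Time: 375 minutes
Day: 1440 minutes
Percentage = (375/1440) × 100 ≈ 26.0%


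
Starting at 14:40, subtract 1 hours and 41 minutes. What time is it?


12:59

Start: 880 minutes from midnight
Subtract: 101 minutes
Remaining: 880 - 101 = 779
Hours: 12, Minutes: 59


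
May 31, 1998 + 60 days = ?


Start: May 31, 1998
Add 60 days
May 31 → June 1: 31 - 31 + 1 = 1 days (60 - 1 = 59 left)
June 1 → July 1: 30 - 1 + 1 = 30 days (59 - 30 = 29 left)
July 1 + 29 = July 30, 1998

July 30, 1998


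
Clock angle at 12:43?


Hour hand (12 ≡ 0 on the dial): 0×30 + 43×0.5 = 21.5°
Minute hand = 43×6 = 258°
Difference = |21.5 - 258| = 236.5°
Since > 180°: 360 - 236.5 = 123.5°

123.5°


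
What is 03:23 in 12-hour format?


3:23 AM

Hour: 3
3 < 12 → AM


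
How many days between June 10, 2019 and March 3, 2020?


From June 10, 2019 to March 3, 2020
Rest of June 2019: 30 - 10 = 20
Full months: July 31, August 31, September 30, October 31, November 30, December 31, January 31, February 2020 29
Days into March 2020: 3
Total = 20 + 31 + 31 + 30 + 31 + 30 + 31 + 31 + 29 + 3 = 267 days

267 days


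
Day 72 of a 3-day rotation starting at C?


Shift B

Shifts: A, B, C
Start: C (index 2)
Day 72: (2 + 72 - 1) mod 3
= 73 mod 3
= 1
Index 1 → shift B


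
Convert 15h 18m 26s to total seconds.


55106 seconds

Hours: 15 × 3600 = 54000
Minutes: 18 × 60 = 1080
Seconds: 26
Total = 54000 + 1080 + 26 = 55106


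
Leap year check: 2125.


Rules: divisible by 4 AND (not by 100 OR by 400)
2125 ÷ 4 = 531 remainder 1 → not divisible by 4
Not divisible by 4 → not a leap year

No


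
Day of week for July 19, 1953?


Zeller's congruence:
q=19, m=7, k=53, j=19
h = (19 + ⌊13×8/5⌋ + 53 + ⌊53/4⌋ + ⌊19/4⌋ - 2×19) mod 7
= (19 + 20 + 53 + 13 + 4 - 38) mod 7
= 71 mod 7 = 1
h=1 → Sunday

Sunday


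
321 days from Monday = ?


Sunday

Start: Monday (index 0)
(0 + 321) mod 7
= 321 mod 7
= 6
Index 6 → Sunday


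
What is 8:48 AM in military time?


08:48

Input: 8:48 AM
AM hour stays: 8


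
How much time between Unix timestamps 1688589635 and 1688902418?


Difference = 1688902418 - 1688589635 = 312783 seconds
In hours: 312783 / 3600 ≈ 86.9
In days: 312783 / 86400 ≈ 3.62

312783 seconds (86.9 hours / 3.62 days)


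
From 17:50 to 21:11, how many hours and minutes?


3h 21m

End time in minutes: 21×60 + 11 = 1271
Start time in minutes: 17×60 + 50 = 1070
Difference = 1271 - 1070 = 201 minutes
= 3 hours 21 minutes


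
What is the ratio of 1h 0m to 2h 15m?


Duration 1: 60 minutes
Duration 2: 135 minutes
Ratio = 60:135
GCD = 15
Simplified = 4:9
As a decimal: 4/9 ≈ 0.44

4:9 (0.44)


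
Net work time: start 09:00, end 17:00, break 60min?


7h 0m (420 minutes)

Total time = (17×60+0) - (9×60+0)
= 1020 - 540 = 480 min
Minus break: 480 - 60 = 420 min
= 7h 0m


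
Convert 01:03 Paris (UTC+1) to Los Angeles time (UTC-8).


16:03 (previous day)

Time difference = UTC-8 - UTC+1 = -9 hours
New hour = (1 -9) mod 24
= -8 mod 24 = 16
Minutes unchanged → 16:03; -8 < 0 → previous day


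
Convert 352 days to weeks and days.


Weeks: 352 ÷ 7 = 50 remainder 2

50 weeks 2 days


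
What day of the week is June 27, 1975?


Zeller's congruence:
q=27, m=6, k=75, j=19
h = (27 + ⌊13×7/5⌋ + 75 + ⌊75/4⌋ + ⌊19/4⌋ - 2×19) mod 7
= (27 + 18 + 75 + 18 + 4 - 38) mod 7
= 104 mod 7 = 6
h=6 → Friday

Friday


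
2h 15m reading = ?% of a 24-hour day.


9.4%

Time: 135 minutes
Day: 1440 minutes
Percentage = (135/1440) × 100 ≈ 9.4%


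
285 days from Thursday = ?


Start: Thursday (index 3)
(3 + 285) mod 7
= 288 mod 7
= 1
Index 1 → Tuesday

Tuesday


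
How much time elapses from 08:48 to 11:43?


2h 55m

End time in minutes: 11×60 + 43 = 703
Start time in minutes: 8×60 + 48 = 528
Difference = 703 - 528 = 175 minutes
= 2 hours 55 minutes


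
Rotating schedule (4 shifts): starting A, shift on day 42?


Shifts: A, B, C, D
Start: A (index 0)
Day 42: (0 + 42 - 1) mod 4
= 41 mod 4
= 1
Index 1 → shift B

Shift B


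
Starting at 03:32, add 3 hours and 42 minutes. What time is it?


Start: 212 minutes from midnight
Add: 222 minutes
Total: 434 minutes
Hours: 434 ÷ 60 = 7 remainder 14

07:14


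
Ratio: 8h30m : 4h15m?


Duration 1: 510 minutes
Duration 2: 255 minutes
Ratio = 510:255
GCD = 255
Simplified = 2:1
As a decimal: 2/1 = 2.00

2:1 (2.00)


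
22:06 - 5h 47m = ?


Start: 1326 minutes from midnight
Subtract: 347 minutes
Remaining: 1326 - 347 = 979
Hours: 16, Minutes: 19

16:19


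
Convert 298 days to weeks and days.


42 weeks 4 days

Weeks: 298 ÷ 7 = 42 remainder 4


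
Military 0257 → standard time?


2:57 AM

Hour: 2
2 < 12 → AM


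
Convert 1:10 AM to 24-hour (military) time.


Input: 1:10 AM
AM hour stays: 1

01:10


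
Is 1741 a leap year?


No

Rules: divisible by 4 AND (not by 100 OR by 400)
1741 ÷ 4 = 435 remainder 1 → not divisible by 4
Not divisible by 4 → not a leap year


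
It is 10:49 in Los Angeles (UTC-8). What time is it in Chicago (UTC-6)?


Time difference = UTC-6 - UTC-8 = +2 hours
New hour = (10 + 2) mod 24
= 12 mod 24 = 12
Minutes unchanged → 12:49

12:49


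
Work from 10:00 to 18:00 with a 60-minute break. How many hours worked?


Total time = (18×60+0) - (10×60+0)
= 1080 - 600 = 480 min
Minus break: 480 - 60 = 420 min
= 7h 0m

7h 0m (420 minutes)


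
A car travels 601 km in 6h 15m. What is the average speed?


96.2 km/h

Distance: 601 km
Time: 6h 15m = 375 min = 375/60 = 25/4 hours
Speed = 601 ÷ (25/4) = 601 × 4 / 25 = 2404/25 ≈ 96.2 km/h


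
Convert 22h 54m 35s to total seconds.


Hours: 22 × 3600 = 79200
Minutes: 54 × 60 = 3240
Seconds: 35
Total = 79200 + 3240 + 35 = 82475

82475 seconds


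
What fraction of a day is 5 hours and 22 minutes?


Total minutes: 5×60 + 22 = 322
Day = 24×60 = 1440 minutes
Fraction = 322/1440 ≈ 0.2236
As a percentage: 322/1440 × 100 ≈ 22.36%

0.2236 (22.36%)


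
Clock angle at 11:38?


Hour hand = 11×30 + 38×0.5 = 349.0°
Minute hand = 38×6 = 228°
Difference = |349.0 - 228| = 121.0°

121.0°


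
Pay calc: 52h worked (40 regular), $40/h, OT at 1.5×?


$2320.00

Regular: 40h × $40 = $1600.00
Overtime: 52 - 40 = 12h
OT pay: 12h × $40 × 1.5 = $720.00
Total = $1600.00 + $720.00 = $2320.00


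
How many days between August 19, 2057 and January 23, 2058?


From August 19, 2057 to January 23, 2058
Rest of August 2057: 31 - 19 = 12
Full months: September 30, October 31, November 30, December 31
Days into January 2058: 23
Total = 12 + 30 + 31 + 30 + 31 + 23 = 157 days

157 days


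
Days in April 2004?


Month: April (month 4)
April has 30 days

30 days


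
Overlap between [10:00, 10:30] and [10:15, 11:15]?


Meeting A: 600-630 (in minutes from midnight)
Meeting B: 615-675
Overlap start = max(600, 615) = 615
Overlap end = min(630, 675) = 630
Overlap = max(0, 630 - 615) = 15 min

15 minutes


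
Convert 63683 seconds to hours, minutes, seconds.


17h 41m 23s

Hours: 63683 ÷ 3600 = 17 remainder 2483
Minutes: 2483 ÷ 60 = 41 remainder 23
Seconds: 23


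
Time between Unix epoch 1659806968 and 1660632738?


825770 seconds (229.4 hours / 9.56 days)

Difference = 1660632738 - 1659806968 = 825770 seconds
In hours: 825770 / 3600 ≈ 229.4
In days: 825770 / 86400 ≈ 9.56


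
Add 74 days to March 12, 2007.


May 25, 2007

Start: March 12, 2007
Add 74 days
March 12 → April 1: 31 - 12 + 1 = 20 days (74 - 20 = 54 left)
April 1 → May 1: 30 - 1 + 1 = 30 days (54 - 30 = 24 left)
May 1 + 24 = May 25, 2007


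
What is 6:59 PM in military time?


18:59

Input: 6:59 PM
PM: 6 + 12 = 18


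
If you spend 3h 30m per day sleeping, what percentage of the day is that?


14.6%

Time: 210 minutes
Day: 1440 minutes
Percentage = (210/1440) × 100 ≈ 14.6%


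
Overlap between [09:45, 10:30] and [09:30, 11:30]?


Meeting A: 585-630 (in minutes from midnight)
Meeting B: 570-690
Overlap start = max(585, 570) = 585
Overlap end = min(630, 690) = 630
Overlap = max(0, 630 - 585) = 45 min

45 minutes


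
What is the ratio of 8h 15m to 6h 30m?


Duration 1: 495 minutes
Duration 2: 390 minutes
Ratio = 495:390
GCD = 15
Simplified = 33:26
As a decimal: 33/26 ≈ 1.27

33:26 (1.27)


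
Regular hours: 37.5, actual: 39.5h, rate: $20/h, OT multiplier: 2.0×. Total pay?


$830.00

Regular: 37.5h × $20 = $750.00
Overtime: 39.5 - 37.5 = 2.0h
OT pay: 2.0h × $20 × 2.0 = $80.00
Total = $750.00 + $80.00 = $830.00


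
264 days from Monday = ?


Start: Monday (index 0)
(0 + 264) mod 7
= 264 mod 7
= 5
Index 5 → Saturday

Saturday


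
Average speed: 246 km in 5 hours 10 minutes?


Distance: 246 km
Time: 5h 10m = 310 min = 310/60 = 31/6 hours
Speed = 246 ÷ (31/6) = 246 × 6 / 31 = 1476/31 ≈ 47.6 km/h

47.6 km/h


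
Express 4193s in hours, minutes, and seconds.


1h 9m 53s

Hours: 4193 ÷ 3600 = 1 remainder 593
Minutes: 593 ÷ 60 = 9 remainder 53
Seconds: 53


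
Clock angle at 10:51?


Hour hand = 10×30 + 51×0.5 = 325.5°
Minute hand = 51×6 = 306°
Difference = |325.5 - 306| = 19.5°

19.5°


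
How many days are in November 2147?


30 days

Month: November (month 11)
November has 30 days


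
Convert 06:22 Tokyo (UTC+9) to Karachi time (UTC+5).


02:22

Time difference = UTC+5 - UTC+9 = -4 hours
New hour = (6 -4) mod 24
= 2 mod 24 = 2
Minutes unchanged → 02:22


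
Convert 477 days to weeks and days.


68 weeks 1 days

Weeks: 477 ÷ 7 = 68 remainder 1


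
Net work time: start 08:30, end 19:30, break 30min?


10h 30m (630 minutes)

Total time = (19×60+30) - (8×60+30)
= 1170 - 510 = 660 min
Minus break: 660 - 30 = 630 min
= 10h 30m


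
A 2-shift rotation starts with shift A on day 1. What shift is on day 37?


Shift A

Shifts: A, B
Start: A (index 0)
Day 37: (0 + 37 - 1) mod 2
= 36 mod 2
= 0
Index 0 → shift A


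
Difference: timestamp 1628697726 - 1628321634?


376092 seconds (104.5 hours / 4.35 days)

Difference = 1628697726 - 1628321634 = 376092 seconds
In hours: 376092 / 3600 ≈ 104.5
In days: 376092 / 86400 ≈ 4.35


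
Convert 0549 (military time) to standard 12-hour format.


Hour: 5
5 < 12 → AM

5:49 AM


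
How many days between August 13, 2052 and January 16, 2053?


From August 13, 2052 to January 16, 2053
Rest of August 2052: 31 - 13 = 18
Full months: September 30, October 31, November 30, December 31
Days into January 2053: 16
Total = 18 + 30 + 31 + 30 + 31 + 16 = 156 days

156 days


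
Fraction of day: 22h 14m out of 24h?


0.9264 (92.64%)

Total minutes: 22×60 + 14 = 1334
Day = 24×60 = 1440 minutes
Fraction = 1334/1440 ≈ 0.9264
As a percentage: 1334/1440 × 100 ≈ 92.64%


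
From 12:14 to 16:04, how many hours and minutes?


3h 50m

End time in minutes: 16×60 + 4 = 964
Start time in minutes: 12×60 + 14 = 734
Difference = 964 - 734 = 230 minutes
= 3 hours 50 minutes
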